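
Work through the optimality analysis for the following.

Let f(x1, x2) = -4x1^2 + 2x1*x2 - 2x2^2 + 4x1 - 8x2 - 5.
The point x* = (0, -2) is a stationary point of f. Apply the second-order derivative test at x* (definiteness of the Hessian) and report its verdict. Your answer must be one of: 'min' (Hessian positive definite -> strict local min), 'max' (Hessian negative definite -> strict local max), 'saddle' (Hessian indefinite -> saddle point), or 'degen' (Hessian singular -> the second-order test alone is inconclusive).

Compute the Hessian H = grad^2 f:
  H = [[-8, 2], [2, -4]]
Verify stationarity: grad f(x*) = H x* + g = (0, 0).
Eigenvalues of H: -8.8284, -3.1716.
Both eigenvalues < 0, so H is negative definite -> x* is a strict local max.

max


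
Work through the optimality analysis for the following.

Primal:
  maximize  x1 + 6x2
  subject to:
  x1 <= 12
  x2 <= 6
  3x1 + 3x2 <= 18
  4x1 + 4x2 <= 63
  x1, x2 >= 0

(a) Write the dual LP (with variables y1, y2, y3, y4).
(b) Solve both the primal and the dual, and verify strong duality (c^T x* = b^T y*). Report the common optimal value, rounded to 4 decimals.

The standard primal-dual pair for 'max c^T x s.t. A x <= b, x >= 0' is:
  Dual:  min b^T y  s.t.  A^T y >= c,  y >= 0.

So the dual LP is:
  minimize  12y1 + 6y2 + 18y3 + 63y4
  subject to:
    y1 + 3y3 + 4y4 >= 1
    y2 + 3y3 + 4y4 >= 6
    y1, y2, y3, y4 >= 0

Solving the primal: x* = (0, 6).
  primal value c^T x* = 36.
Solving the dual: y* = (0, 5, 0.3333, 0).
  dual value b^T y* = 36.
Strong duality: c^T x* = b^T y*. Confirmed.

36


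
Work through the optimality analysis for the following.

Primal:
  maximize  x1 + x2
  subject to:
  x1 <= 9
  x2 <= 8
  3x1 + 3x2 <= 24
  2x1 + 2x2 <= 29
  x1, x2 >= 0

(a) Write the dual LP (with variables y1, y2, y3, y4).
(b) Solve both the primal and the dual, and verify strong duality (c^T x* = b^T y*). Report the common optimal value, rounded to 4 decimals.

The standard primal-dual pair for 'max c^T x s.t. A x <= b, x >= 0' is:
  Dual:  min b^T y  s.t.  A^T y >= c,  y >= 0.

So the dual LP is:
  minimize  9y1 + 8y2 + 24y3 + 29y4
  subject to:
    y1 + 3y3 + 2y4 >= 1
    y2 + 3y3 + 2y4 >= 1
    y1, y2, y3, y4 >= 0

Solving the primal: x* = (8, 0).
  primal value c^T x* = 8.
Solving the dual: y* = (0, 0, 0.3333, 0).
  dual value b^T y* = 8.
Strong duality: c^T x* = b^T y*. Confirmed.

8


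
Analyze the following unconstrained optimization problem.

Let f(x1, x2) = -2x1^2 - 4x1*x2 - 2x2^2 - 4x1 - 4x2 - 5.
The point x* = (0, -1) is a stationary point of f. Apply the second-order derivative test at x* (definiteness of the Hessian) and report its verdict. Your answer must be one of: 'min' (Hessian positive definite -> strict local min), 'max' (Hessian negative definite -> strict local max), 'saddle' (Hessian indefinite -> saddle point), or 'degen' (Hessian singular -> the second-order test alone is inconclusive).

Compute the Hessian H = grad^2 f:
  H = [[-4, -4], [-4, -4]]
Verify stationarity: grad f(x*) = H x* + g = (0, 0).
Eigenvalues of H: -8, 0.
H has a zero eigenvalue (singular; negative semidefinite but not definite), so H is neither positive definite, negative definite, nor indefinite. The second-order test alone is inconclusive -> degen.
(Indeed, f is constant along the null direction of H through x*, so x* is not a strict local extremum.)

degen


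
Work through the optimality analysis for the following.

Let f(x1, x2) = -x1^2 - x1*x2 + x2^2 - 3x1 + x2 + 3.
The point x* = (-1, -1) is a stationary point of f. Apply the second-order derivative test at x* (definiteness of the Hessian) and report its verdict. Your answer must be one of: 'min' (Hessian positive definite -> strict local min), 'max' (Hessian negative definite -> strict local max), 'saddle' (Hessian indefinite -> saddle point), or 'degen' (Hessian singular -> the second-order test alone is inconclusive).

Compute the Hessian H = grad^2 f:
  H = [[-2, -1], [-1, 2]]
Verify stationarity: grad f(x*) = H x* + g = (0, 0).
Eigenvalues of H: -2.2361, 2.2361.
Eigenvalues have mixed signs, so H is indefinite -> x* is a saddle point.

saddle


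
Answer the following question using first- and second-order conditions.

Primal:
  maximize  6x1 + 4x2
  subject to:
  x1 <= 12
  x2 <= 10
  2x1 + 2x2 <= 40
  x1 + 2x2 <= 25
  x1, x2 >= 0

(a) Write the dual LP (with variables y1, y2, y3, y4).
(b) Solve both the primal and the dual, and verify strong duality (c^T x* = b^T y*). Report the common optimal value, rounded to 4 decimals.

The standard primal-dual pair for 'max c^T x s.t. A x <= b, x >= 0' is:
  Dual:  min b^T y  s.t.  A^T y >= c,  y >= 0.

So the dual LP is:
  minimize  12y1 + 10y2 + 40y3 + 25y4
  subject to:
    y1 + 2y3 + y4 >= 6
    y2 + 2y3 + 2y4 >= 4
    y1, y2, y3, y4 >= 0

Solving the primal: x* = (12, 6.5).
  primal value c^T x* = 98.
Solving the dual: y* = (4, 0, 0, 2).
  dual value b^T y* = 98.
Strong duality: c^T x* = b^T y*. Confirmed.

98


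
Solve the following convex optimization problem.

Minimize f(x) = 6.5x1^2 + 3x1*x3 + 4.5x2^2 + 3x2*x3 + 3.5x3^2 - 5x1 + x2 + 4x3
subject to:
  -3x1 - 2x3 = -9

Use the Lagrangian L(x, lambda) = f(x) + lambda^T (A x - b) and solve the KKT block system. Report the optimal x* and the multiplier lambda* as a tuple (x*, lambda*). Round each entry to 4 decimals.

Form the Lagrangian:
  L(x, lambda) = (1/2) x^T Q x + c^T x + lambda^T (A x - b)
Stationarity (grad_x L = 0): Q x + c + A^T lambda = 0.
Primal feasibility: A x = b.

This gives the KKT block system:
  [ Q   A^T ] [ x     ]   [-c ]
  [ A    0  ] [ lambda ] = [ b ]

Solving the linear system:
  x*      = (2.1429, -0.5397, 1.2857)
  lambda* = (8.9048)
  f(x*)   = 37.0159

x* = (2.1429, -0.5397, 1.2857), lambda* = (8.9048)


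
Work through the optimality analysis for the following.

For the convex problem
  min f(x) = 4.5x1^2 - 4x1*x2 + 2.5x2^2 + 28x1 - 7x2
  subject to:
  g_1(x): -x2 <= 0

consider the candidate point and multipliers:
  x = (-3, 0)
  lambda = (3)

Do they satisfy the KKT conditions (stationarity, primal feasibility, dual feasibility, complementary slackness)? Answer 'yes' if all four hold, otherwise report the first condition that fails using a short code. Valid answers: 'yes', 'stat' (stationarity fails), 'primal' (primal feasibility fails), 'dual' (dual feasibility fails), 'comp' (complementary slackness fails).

Gradient of f: grad f(x) = Q x + c = (1, 5)
Constraint values g_i(x) = a_i^T x - b_i:
  g_1((-3, 0)) = 0
Stationarity residual: grad f(x) + sum_i lambda_i a_i = (1, 2)
  -> stationarity FAILS
Primal feasibility (all g_i <= 0): OK
Dual feasibility (all lambda_i >= 0): OK
Complementary slackness (lambda_i * g_i(x) = 0 for all i): OK

Verdict: the first failing condition is stationarity -> stat.

stat


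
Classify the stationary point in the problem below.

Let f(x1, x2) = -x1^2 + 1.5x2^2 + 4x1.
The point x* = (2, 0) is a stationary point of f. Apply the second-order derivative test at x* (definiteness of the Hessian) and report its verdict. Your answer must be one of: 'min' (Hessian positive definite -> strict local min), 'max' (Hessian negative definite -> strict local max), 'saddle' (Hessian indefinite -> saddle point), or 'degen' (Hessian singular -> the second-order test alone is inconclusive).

Compute the Hessian H = grad^2 f:
  H = [[-2, 0], [0, 3]]
Verify stationarity: grad f(x*) = H x* + g = (0, 0).
Eigenvalues of H: -2, 3.
Eigenvalues have mixed signs, so H is indefinite -> x* is a saddle point.

saddle


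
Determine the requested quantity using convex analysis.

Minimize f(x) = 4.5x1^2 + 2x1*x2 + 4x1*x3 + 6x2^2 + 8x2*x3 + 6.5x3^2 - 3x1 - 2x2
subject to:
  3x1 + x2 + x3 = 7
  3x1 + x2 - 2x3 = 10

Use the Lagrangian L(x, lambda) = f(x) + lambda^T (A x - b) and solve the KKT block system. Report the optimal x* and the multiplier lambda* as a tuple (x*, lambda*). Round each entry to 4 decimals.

Form the Lagrangian:
  L(x, lambda) = (1/2) x^T Q x + c^T x + lambda^T (A x - b)
Stationarity (grad_x L = 0): Q x + c + A^T lambda = 0.
Primal feasibility: A x = b.

This gives the KKT block system:
  [ Q   A^T ] [ x     ]   [-c ]
  [ A    0  ] [ lambda ] = [ b ]

Solving the linear system:
  x*      = (2.3714, 0.8857, -1)
  lambda* = (-4.7714, -0.6)
  f(x*)   = 15.2571

x* = (2.3714, 0.8857, -1), lambda* = (-4.7714, -0.6)


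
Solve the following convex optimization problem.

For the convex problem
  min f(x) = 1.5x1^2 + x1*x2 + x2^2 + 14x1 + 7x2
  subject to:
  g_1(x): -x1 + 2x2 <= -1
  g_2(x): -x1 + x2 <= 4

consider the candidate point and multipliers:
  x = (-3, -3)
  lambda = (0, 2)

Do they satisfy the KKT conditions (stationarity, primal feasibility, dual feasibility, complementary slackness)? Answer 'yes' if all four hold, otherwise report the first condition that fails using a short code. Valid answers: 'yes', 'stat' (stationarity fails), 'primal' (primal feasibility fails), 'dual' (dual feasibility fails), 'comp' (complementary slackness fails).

Gradient of f: grad f(x) = Q x + c = (2, -2)
Constraint values g_i(x) = a_i^T x - b_i:
  g_1((-3, -3)) = -2
  g_2((-3, -3)) = -4
Stationarity residual: grad f(x) + sum_i lambda_i a_i = (0, 0)
  -> stationarity OK
Primal feasibility (all g_i <= 0): OK
Dual feasibility (all lambda_i >= 0): OK
Complementary slackness (lambda_i * g_i(x) = 0 for all i): FAILS

Verdict: the first failing condition is complementary_slackness -> comp.

comp


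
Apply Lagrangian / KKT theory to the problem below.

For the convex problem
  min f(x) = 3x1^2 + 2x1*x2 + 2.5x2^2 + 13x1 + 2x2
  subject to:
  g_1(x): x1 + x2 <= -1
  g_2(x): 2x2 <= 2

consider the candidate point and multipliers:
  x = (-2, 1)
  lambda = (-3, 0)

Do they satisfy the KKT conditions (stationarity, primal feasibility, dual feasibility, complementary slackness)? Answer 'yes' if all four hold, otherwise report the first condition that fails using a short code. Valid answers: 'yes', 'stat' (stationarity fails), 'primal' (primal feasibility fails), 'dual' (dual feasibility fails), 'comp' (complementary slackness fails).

Gradient of f: grad f(x) = Q x + c = (3, 3)
Constraint values g_i(x) = a_i^T x - b_i:
  g_1((-2, 1)) = 0
  g_2((-2, 1)) = 0
Stationarity residual: grad f(x) + sum_i lambda_i a_i = (0, 0)
  -> stationarity OK
Primal feasibility (all g_i <= 0): OK
Dual feasibility (all lambda_i >= 0): FAILS
Complementary slackness (lambda_i * g_i(x) = 0 for all i): OK

Verdict: the first failing condition is dual_feasibility -> dual.

dual


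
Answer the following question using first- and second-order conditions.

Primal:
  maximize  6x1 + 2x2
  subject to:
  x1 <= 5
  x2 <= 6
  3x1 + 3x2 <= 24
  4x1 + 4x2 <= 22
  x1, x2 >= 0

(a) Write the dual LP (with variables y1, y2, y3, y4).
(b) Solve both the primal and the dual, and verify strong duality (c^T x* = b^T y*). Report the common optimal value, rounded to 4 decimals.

The standard primal-dual pair for 'max c^T x s.t. A x <= b, x >= 0' is:
  Dual:  min b^T y  s.t.  A^T y >= c,  y >= 0.

So the dual LP is:
  minimize  5y1 + 6y2 + 24y3 + 22y4
  subject to:
    y1 + 3y3 + 4y4 >= 6
    y2 + 3y3 + 4y4 >= 2
    y1, y2, y3, y4 >= 0

Solving the primal: x* = (5, 0.5).
  primal value c^T x* = 31.
Solving the dual: y* = (4, 0, 0, 0.5).
  dual value b^T y* = 31.
Strong duality: c^T x* = b^T y*. Confirmed.

31


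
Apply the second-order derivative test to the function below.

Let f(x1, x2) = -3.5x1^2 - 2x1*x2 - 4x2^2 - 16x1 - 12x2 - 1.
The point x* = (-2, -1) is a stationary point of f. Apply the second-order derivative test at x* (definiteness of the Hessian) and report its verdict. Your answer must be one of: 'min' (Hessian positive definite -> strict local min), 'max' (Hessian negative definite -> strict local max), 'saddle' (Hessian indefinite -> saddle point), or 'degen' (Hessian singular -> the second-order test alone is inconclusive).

Compute the Hessian H = grad^2 f:
  H = [[-7, -2], [-2, -8]]
Verify stationarity: grad f(x*) = H x* + g = (0, 0).
Eigenvalues of H: -9.5616, -5.4384.
Both eigenvalues < 0, so H is negative definite -> x* is a strict local max.

max


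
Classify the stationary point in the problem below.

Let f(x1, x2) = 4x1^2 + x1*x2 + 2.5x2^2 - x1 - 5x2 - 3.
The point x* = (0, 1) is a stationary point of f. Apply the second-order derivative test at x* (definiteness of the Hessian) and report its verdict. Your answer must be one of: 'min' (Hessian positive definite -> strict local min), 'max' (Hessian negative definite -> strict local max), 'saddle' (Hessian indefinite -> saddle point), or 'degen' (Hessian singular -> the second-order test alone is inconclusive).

Compute the Hessian H = grad^2 f:
  H = [[8, 1], [1, 5]]
Verify stationarity: grad f(x*) = H x* + g = (0, 0).
Eigenvalues of H: 4.6972, 8.3028.
Both eigenvalues > 0, so H is positive definite -> x* is a strict local min.

min


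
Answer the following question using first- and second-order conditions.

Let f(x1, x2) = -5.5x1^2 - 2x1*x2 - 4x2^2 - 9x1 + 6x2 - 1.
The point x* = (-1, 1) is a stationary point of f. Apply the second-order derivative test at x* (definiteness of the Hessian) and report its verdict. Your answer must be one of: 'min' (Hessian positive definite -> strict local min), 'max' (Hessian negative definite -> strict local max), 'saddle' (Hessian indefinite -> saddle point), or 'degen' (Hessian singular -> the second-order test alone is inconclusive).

Compute the Hessian H = grad^2 f:
  H = [[-11, -2], [-2, -8]]
Verify stationarity: grad f(x*) = H x* + g = (0, 0).
Eigenvalues of H: -12, -7.
Both eigenvalues < 0, so H is negative definite -> x* is a strict local max.

max


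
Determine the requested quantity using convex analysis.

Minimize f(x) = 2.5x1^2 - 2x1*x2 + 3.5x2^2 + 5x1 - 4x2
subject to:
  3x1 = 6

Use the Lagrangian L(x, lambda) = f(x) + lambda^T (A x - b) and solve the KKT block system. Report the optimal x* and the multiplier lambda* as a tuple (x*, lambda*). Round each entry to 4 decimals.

Form the Lagrangian:
  L(x, lambda) = (1/2) x^T Q x + c^T x + lambda^T (A x - b)
Stationarity (grad_x L = 0): Q x + c + A^T lambda = 0.
Primal feasibility: A x = b.

This gives the KKT block system:
  [ Q   A^T ] [ x     ]   [-c ]
  [ A    0  ] [ lambda ] = [ b ]

Solving the linear system:
  x*      = (2, 1.1429)
  lambda* = (-4.2381)
  f(x*)   = 15.4286

x* = (2, 1.1429), lambda* = (-4.2381)


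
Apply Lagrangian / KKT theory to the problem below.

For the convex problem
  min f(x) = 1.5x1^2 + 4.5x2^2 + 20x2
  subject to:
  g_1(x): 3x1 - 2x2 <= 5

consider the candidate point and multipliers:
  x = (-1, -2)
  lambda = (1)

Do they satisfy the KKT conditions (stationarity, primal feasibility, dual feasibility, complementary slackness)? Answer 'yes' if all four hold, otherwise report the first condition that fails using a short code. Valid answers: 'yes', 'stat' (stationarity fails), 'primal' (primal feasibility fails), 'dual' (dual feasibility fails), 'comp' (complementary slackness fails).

Gradient of f: grad f(x) = Q x + c = (-3, 2)
Constraint values g_i(x) = a_i^T x - b_i:
  g_1((-1, -2)) = -4
Stationarity residual: grad f(x) + sum_i lambda_i a_i = (0, 0)
  -> stationarity OK
Primal feasibility (all g_i <= 0): OK
Dual feasibility (all lambda_i >= 0): OK
Complementary slackness (lambda_i * g_i(x) = 0 for all i): FAILS

Verdict: the first failing condition is complementary_slackness -> comp.

comp


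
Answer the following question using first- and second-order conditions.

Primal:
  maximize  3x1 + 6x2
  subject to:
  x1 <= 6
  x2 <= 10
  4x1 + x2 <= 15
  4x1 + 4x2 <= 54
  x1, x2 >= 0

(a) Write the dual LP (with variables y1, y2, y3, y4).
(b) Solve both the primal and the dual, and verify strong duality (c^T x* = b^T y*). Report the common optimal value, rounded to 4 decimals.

The standard primal-dual pair for 'max c^T x s.t. A x <= b, x >= 0' is:
  Dual:  min b^T y  s.t.  A^T y >= c,  y >= 0.

So the dual LP is:
  minimize  6y1 + 10y2 + 15y3 + 54y4
  subject to:
    y1 + 4y3 + 4y4 >= 3
    y2 + y3 + 4y4 >= 6
    y1, y2, y3, y4 >= 0

Solving the primal: x* = (1.25, 10).
  primal value c^T x* = 63.75.
Solving the dual: y* = (0, 5.25, 0.75, 0).
  dual value b^T y* = 63.75.
Strong duality: c^T x* = b^T y*. Confirmed.

63.75


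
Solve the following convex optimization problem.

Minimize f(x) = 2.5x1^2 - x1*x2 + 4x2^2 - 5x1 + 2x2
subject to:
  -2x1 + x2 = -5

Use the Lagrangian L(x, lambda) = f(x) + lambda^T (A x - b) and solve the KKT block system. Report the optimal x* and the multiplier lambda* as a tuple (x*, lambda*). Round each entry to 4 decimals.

Form the Lagrangian:
  L(x, lambda) = (1/2) x^T Q x + c^T x + lambda^T (A x - b)
Stationarity (grad_x L = 0): Q x + c + A^T lambda = 0.
Primal feasibility: A x = b.

This gives the KKT block system:
  [ Q   A^T ] [ x     ]   [-c ]
  [ A    0  ] [ lambda ] = [ b ]

Solving the linear system:
  x*      = (2.303, -0.3939)
  lambda* = (3.4545)
  f(x*)   = 2.4848

x* = (2.303, -0.3939), lambda* = (3.4545)


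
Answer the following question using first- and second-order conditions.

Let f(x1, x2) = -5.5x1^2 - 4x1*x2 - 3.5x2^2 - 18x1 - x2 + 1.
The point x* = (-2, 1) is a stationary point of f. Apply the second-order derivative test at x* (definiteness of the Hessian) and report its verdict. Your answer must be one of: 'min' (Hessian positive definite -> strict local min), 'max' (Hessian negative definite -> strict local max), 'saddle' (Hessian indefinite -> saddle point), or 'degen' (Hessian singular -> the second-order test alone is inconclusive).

Compute the Hessian H = grad^2 f:
  H = [[-11, -4], [-4, -7]]
Verify stationarity: grad f(x*) = H x* + g = (0, 0).
Eigenvalues of H: -13.4721, -4.5279.
Both eigenvalues < 0, so H is negative definite -> x* is a strict local max.

max


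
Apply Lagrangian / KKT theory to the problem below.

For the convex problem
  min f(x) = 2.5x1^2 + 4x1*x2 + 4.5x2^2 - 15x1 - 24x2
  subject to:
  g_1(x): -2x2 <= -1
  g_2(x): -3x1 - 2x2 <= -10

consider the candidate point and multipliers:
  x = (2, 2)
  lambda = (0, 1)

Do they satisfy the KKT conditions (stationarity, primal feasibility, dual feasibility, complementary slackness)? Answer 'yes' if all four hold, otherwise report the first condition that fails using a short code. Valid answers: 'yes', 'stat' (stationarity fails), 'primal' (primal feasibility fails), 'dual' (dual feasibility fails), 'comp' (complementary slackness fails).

Gradient of f: grad f(x) = Q x + c = (3, 2)
Constraint values g_i(x) = a_i^T x - b_i:
  g_1((2, 2)) = -3
  g_2((2, 2)) = 0
Stationarity residual: grad f(x) + sum_i lambda_i a_i = (0, 0)
  -> stationarity OK
Primal feasibility (all g_i <= 0): OK
Dual feasibility (all lambda_i >= 0): OK
Complementary slackness (lambda_i * g_i(x) = 0 for all i): OK

Verdict: yes, KKT holds.

yes


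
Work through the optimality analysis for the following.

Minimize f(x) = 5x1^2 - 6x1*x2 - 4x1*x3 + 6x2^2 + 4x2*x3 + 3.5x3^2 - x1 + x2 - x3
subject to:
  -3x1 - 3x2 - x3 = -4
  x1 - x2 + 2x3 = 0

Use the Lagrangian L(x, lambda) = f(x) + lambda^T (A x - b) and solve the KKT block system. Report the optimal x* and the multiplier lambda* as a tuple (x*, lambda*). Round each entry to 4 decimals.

Form the Lagrangian:
  L(x, lambda) = (1/2) x^T Q x + c^T x + lambda^T (A x - b)
Stationarity (grad_x L = 0): Q x + c + A^T lambda = 0.
Primal feasibility: A x = b.

This gives the KKT block system:
  [ Q   A^T ] [ x     ]   [-c ]
  [ A    0  ] [ lambda ] = [ b ]

Solving the linear system:
  x*      = (0.6919, 0.6487, -0.0216)
  lambda* = (1.1099, 1.2169)
  f(x*)   = 2.209

x* = (0.6919, 0.6487, -0.0216), lambda* = (1.1099, 1.2169)


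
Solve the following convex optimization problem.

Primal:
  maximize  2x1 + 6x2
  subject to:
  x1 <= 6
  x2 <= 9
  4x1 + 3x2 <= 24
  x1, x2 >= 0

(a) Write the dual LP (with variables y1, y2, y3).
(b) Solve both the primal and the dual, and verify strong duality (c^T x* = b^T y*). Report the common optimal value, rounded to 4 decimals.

The standard primal-dual pair for 'max c^T x s.t. A x <= b, x >= 0' is:
  Dual:  min b^T y  s.t.  A^T y >= c,  y >= 0.

So the dual LP is:
  minimize  6y1 + 9y2 + 24y3
  subject to:
    y1 + 4y3 >= 2
    y2 + 3y3 >= 6
    y1, y2, y3 >= 0

Solving the primal: x* = (0, 8).
  primal value c^T x* = 48.
Solving the dual: y* = (0, 0, 2).
  dual value b^T y* = 48.
Strong duality: c^T x* = b^T y*. Confirmed.

48


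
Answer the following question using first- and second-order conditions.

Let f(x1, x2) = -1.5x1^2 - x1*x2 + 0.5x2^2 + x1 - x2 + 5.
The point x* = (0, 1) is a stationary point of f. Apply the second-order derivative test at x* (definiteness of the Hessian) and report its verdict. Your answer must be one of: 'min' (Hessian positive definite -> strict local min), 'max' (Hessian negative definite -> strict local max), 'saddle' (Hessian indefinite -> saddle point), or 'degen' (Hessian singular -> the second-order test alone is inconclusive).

Compute the Hessian H = grad^2 f:
  H = [[-3, -1], [-1, 1]]
Verify stationarity: grad f(x*) = H x* + g = (0, 0).
Eigenvalues of H: -3.2361, 1.2361.
Eigenvalues have mixed signs, so H is indefinite -> x* is a saddle point.

saddle


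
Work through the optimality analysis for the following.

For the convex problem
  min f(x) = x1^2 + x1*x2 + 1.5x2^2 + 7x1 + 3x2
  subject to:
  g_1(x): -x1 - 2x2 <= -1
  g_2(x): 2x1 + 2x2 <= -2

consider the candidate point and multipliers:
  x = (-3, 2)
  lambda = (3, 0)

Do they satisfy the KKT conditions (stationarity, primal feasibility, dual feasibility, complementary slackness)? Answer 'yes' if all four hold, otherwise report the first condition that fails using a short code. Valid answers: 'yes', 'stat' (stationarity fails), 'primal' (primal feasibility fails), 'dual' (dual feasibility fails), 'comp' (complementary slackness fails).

Gradient of f: grad f(x) = Q x + c = (3, 6)
Constraint values g_i(x) = a_i^T x - b_i:
  g_1((-3, 2)) = 0
  g_2((-3, 2)) = 0
Stationarity residual: grad f(x) + sum_i lambda_i a_i = (0, 0)
  -> stationarity OK
Primal feasibility (all g_i <= 0): OK
Dual feasibility (all lambda_i >= 0): OK
Complementary slackness (lambda_i * g_i(x) = 0 for all i): OK

Verdict: yes, KKT holds.

yes


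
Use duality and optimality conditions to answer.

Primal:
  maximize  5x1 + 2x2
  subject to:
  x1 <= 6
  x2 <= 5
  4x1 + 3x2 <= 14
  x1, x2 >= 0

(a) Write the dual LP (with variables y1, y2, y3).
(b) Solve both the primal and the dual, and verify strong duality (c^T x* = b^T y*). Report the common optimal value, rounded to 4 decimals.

The standard primal-dual pair for 'max c^T x s.t. A x <= b, x >= 0' is:
  Dual:  min b^T y  s.t.  A^T y >= c,  y >= 0.

So the dual LP is:
  minimize  6y1 + 5y2 + 14y3
  subject to:
    y1 + 4y3 >= 5
    y2 + 3y3 >= 2
    y1, y2, y3 >= 0

Solving the primal: x* = (3.5, 0).
  primal value c^T x* = 17.5.
Solving the dual: y* = (0, 0, 1.25).
  dual value b^T y* = 17.5.
Strong duality: c^T x* = b^T y*. Confirmed.

17.5


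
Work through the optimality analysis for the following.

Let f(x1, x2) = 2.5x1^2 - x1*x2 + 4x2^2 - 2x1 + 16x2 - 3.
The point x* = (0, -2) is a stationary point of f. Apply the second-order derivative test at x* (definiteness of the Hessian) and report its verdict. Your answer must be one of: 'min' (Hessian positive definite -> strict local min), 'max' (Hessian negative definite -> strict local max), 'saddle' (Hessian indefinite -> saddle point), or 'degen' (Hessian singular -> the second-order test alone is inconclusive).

Compute the Hessian H = grad^2 f:
  H = [[5, -1], [-1, 8]]
Verify stationarity: grad f(x*) = H x* + g = (0, 0).
Eigenvalues of H: 4.6972, 8.3028.
Both eigenvalues > 0, so H is positive definite -> x* is a strict local min.

min


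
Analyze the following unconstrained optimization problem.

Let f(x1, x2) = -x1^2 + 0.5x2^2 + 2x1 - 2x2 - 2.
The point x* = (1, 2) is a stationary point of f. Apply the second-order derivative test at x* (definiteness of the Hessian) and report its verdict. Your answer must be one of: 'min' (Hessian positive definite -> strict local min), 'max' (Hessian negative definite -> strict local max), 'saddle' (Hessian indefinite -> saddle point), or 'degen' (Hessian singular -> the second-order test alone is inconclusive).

Compute the Hessian H = grad^2 f:
  H = [[-2, 0], [0, 1]]
Verify stationarity: grad f(x*) = H x* + g = (0, 0).
Eigenvalues of H: -2, 1.
Eigenvalues have mixed signs, so H is indefinite -> x* is a saddle point.

saddle


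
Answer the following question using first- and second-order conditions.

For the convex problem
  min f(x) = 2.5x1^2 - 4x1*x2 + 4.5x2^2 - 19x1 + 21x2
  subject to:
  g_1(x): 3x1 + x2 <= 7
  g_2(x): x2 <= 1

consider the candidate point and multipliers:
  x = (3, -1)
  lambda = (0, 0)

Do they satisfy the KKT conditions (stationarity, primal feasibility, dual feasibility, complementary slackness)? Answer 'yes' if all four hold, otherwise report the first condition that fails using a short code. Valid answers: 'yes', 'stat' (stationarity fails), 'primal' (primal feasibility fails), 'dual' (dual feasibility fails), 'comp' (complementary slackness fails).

Gradient of f: grad f(x) = Q x + c = (0, 0)
Constraint values g_i(x) = a_i^T x - b_i:
  g_1((3, -1)) = 1
  g_2((3, -1)) = -2
Stationarity residual: grad f(x) + sum_i lambda_i a_i = (0, 0)
  -> stationarity OK
Primal feasibility (all g_i <= 0): FAILS
Dual feasibility (all lambda_i >= 0): OK
Complementary slackness (lambda_i * g_i(x) = 0 for all i): OK

Verdict: the first failing condition is primal_feasibility -> primal.

primal


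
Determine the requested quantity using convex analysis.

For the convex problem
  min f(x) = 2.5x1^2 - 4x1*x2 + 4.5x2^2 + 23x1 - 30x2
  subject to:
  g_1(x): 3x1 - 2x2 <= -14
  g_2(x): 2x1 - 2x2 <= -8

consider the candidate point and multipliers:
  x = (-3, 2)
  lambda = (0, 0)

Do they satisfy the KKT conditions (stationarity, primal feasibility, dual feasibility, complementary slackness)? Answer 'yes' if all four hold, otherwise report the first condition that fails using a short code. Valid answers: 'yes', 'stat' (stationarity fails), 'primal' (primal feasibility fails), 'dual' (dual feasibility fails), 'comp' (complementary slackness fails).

Gradient of f: grad f(x) = Q x + c = (0, 0)
Constraint values g_i(x) = a_i^T x - b_i:
  g_1((-3, 2)) = 1
  g_2((-3, 2)) = -2
Stationarity residual: grad f(x) + sum_i lambda_i a_i = (0, 0)
  -> stationarity OK
Primal feasibility (all g_i <= 0): FAILS
Dual feasibility (all lambda_i >= 0): OK
Complementary slackness (lambda_i * g_i(x) = 0 for all i): OK

Verdict: the first failing condition is primal_feasibility -> primal.

primal


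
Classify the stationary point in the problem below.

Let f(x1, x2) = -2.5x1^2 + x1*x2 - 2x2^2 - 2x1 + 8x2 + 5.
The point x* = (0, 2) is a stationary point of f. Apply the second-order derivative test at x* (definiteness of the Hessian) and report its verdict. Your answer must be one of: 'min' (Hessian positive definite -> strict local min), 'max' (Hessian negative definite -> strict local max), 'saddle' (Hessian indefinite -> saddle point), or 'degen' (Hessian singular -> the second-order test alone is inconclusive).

Compute the Hessian H = grad^2 f:
  H = [[-5, 1], [1, -4]]
Verify stationarity: grad f(x*) = H x* + g = (0, 0).
Eigenvalues of H: -5.618, -3.382.
Both eigenvalues < 0, so H is negative definite -> x* is a strict local max.

max


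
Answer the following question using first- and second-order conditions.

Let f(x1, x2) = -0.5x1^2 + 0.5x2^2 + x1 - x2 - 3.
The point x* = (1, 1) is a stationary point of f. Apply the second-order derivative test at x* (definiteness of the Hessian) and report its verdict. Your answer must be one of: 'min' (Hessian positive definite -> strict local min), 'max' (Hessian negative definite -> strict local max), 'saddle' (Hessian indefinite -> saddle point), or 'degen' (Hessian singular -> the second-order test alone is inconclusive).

Compute the Hessian H = grad^2 f:
  H = [[-1, 0], [0, 1]]
Verify stationarity: grad f(x*) = H x* + g = (0, 0).
Eigenvalues of H: -1, 1.
Eigenvalues have mixed signs, so H is indefinite -> x* is a saddle point.

saddle


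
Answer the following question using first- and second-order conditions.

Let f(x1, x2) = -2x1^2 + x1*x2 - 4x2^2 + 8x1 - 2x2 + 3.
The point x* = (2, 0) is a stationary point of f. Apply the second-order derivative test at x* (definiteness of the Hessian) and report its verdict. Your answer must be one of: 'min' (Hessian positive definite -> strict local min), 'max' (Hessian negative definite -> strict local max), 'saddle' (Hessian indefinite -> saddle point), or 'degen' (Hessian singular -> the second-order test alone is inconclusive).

Compute the Hessian H = grad^2 f:
  H = [[-4, 1], [1, -8]]
Verify stationarity: grad f(x*) = H x* + g = (0, 0).
Eigenvalues of H: -8.2361, -3.7639.
Both eigenvalues < 0, so H is negative definite -> x* is a strict local max.

max


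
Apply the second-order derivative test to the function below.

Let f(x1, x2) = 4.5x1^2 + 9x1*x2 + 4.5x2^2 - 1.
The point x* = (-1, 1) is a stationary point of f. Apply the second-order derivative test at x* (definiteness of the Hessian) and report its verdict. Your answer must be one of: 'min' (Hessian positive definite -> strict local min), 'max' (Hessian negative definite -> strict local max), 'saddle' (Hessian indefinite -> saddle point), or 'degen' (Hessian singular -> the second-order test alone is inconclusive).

Compute the Hessian H = grad^2 f:
  H = [[9, 9], [9, 9]]
Verify stationarity: grad f(x*) = H x* + g = (0, 0).
Eigenvalues of H: 0, 18.
H has a zero eigenvalue (singular; positive semidefinite but not definite), so H is neither positive definite, negative definite, nor indefinite. The second-order test alone is inconclusive -> degen.
(Indeed, f is constant along the null direction of H through x*, so x* is not a strict local extremum.)

degen


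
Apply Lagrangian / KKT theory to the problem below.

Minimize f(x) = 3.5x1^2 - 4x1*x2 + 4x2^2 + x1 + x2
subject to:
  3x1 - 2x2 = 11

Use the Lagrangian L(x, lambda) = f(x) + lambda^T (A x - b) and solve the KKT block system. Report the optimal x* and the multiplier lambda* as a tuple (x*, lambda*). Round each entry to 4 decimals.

Form the Lagrangian:
  L(x, lambda) = (1/2) x^T Q x + c^T x + lambda^T (A x - b)
Stationarity (grad_x L = 0): Q x + c + A^T lambda = 0.
Primal feasibility: A x = b.

This gives the KKT block system:
  [ Q   A^T ] [ x     ]   [-c ]
  [ A    0  ] [ lambda ] = [ b ]

Solving the linear system:
  x*      = (3.1923, -0.7115)
  lambda* = (-8.7308)
  f(x*)   = 49.2596

x* = (3.1923, -0.7115), lambda* = (-8.7308)


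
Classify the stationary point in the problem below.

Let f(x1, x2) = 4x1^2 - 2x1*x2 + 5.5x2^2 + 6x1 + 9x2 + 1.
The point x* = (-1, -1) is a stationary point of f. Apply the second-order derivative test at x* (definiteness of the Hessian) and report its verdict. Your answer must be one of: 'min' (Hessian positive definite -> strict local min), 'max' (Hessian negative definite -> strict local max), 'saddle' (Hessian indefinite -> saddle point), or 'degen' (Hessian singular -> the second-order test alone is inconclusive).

Compute the Hessian H = grad^2 f:
  H = [[8, -2], [-2, 11]]
Verify stationarity: grad f(x*) = H x* + g = (0, 0).
Eigenvalues of H: 7, 12.
Both eigenvalues > 0, so H is positive definite -> x* is a strict local min.

min


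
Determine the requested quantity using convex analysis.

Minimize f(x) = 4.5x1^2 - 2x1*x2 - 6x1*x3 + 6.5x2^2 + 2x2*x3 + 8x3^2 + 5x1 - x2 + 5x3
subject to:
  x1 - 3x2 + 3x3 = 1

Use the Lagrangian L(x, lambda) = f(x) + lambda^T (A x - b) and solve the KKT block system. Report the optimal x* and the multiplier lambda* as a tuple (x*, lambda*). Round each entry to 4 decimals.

Form the Lagrangian:
  L(x, lambda) = (1/2) x^T Q x + c^T x + lambda^T (A x - b)
Stationarity (grad_x L = 0): Q x + c + A^T lambda = 0.
Primal feasibility: A x = b.

This gives the KKT block system:
  [ Q   A^T ] [ x     ]   [-c ]
  [ A    0  ] [ lambda ] = [ b ]

Solving the linear system:
  x*      = (-0.4297, -0.4853, -0.0088)
  lambda* = (-2.1558)
  f(x*)   = 0.2244

x* = (-0.4297, -0.4853, -0.0088), lambda* = (-2.1558)


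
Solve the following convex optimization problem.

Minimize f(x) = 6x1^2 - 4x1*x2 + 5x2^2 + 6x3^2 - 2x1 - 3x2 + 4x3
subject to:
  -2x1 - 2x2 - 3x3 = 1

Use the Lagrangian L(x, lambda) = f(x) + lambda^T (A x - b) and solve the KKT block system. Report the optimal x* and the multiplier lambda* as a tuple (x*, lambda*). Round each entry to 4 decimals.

Form the Lagrangian:
  L(x, lambda) = (1/2) x^T Q x + c^T x + lambda^T (A x - b)
Stationarity (grad_x L = 0): Q x + c + A^T lambda = 0.
Primal feasibility: A x = b.

This gives the KKT block system:
  [ Q   A^T ] [ x     ]   [-c ]
  [ A    0  ] [ lambda ] = [ b ]

Solving the linear system:
  x*      = (0.101, 0.1869, -0.5253)
  lambda* = (-0.7677)
  f(x*)   = -1.048

x* = (0.101, 0.1869, -0.5253), lambda* = (-0.7677)


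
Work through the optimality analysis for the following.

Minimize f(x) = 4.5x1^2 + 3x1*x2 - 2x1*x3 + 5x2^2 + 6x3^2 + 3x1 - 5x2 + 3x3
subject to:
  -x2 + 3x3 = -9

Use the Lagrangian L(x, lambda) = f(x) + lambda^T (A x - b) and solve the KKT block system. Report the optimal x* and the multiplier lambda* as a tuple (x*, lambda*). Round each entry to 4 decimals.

Form the Lagrangian:
  L(x, lambda) = (1/2) x^T Q x + c^T x + lambda^T (A x - b)
Stationarity (grad_x L = 0): Q x + c + A^T lambda = 0.
Primal feasibility: A x = b.

This gives the KKT block system:
  [ Q   A^T ] [ x     ]   [-c ]
  [ A    0  ] [ lambda ] = [ b ]

Solving the linear system:
  x*      = (-1.443, 1.7089, -2.4304)
  lambda* = (7.7595)
  f(x*)   = 24.8354

x* = (-1.443, 1.7089, -2.4304), lambda* = (7.7595)


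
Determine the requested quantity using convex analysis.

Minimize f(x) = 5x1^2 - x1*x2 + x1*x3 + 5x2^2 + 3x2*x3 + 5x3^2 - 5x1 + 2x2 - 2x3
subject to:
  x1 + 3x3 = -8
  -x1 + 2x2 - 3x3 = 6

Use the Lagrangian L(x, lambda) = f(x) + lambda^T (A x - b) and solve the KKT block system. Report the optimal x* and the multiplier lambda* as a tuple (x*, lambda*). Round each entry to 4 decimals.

Form the Lagrangian:
  L(x, lambda) = (1/2) x^T Q x + c^T x + lambda^T (A x - b)
Stationarity (grad_x L = 0): Q x + c + A^T lambda = 0.
Primal feasibility: A x = b.

This gives the KKT block system:
  [ Q   A^T ] [ x     ]   [-c ]
  [ A    0  ] [ lambda ] = [ b ]

Solving the linear system:
  x*      = (-0.3723, -1, -2.5426)
  lambda* = (17.8936, 7.6277)
  f(x*)   = 51.1649

x* = (-0.3723, -1, -2.5426), lambda* = (17.8936, 7.6277)


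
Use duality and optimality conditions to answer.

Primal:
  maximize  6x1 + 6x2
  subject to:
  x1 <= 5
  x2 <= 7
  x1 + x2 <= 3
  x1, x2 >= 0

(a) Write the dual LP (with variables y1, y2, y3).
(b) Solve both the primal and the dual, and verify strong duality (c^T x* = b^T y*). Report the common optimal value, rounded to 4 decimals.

The standard primal-dual pair for 'max c^T x s.t. A x <= b, x >= 0' is:
  Dual:  min b^T y  s.t.  A^T y >= c,  y >= 0.

So the dual LP is:
  minimize  5y1 + 7y2 + 3y3
  subject to:
    y1 + y3 >= 6
    y2 + y3 >= 6
    y1, y2, y3 >= 0

Solving the primal: x* = (3, 0).
  primal value c^T x* = 18.
Solving the dual: y* = (0, 0, 6).
  dual value b^T y* = 18.
Strong duality: c^T x* = b^T y*. Confirmed.

18


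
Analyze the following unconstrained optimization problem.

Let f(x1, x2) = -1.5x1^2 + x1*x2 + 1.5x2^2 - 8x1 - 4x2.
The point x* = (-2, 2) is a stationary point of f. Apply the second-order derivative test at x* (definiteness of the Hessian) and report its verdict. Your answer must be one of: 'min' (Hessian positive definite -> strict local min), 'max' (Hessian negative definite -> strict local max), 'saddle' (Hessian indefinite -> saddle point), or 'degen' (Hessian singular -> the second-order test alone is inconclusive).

Compute the Hessian H = grad^2 f:
  H = [[-3, 1], [1, 3]]
Verify stationarity: grad f(x*) = H x* + g = (0, 0).
Eigenvalues of H: -3.1623, 3.1623.
Eigenvalues have mixed signs, so H is indefinite -> x* is a saddle point.

saddle


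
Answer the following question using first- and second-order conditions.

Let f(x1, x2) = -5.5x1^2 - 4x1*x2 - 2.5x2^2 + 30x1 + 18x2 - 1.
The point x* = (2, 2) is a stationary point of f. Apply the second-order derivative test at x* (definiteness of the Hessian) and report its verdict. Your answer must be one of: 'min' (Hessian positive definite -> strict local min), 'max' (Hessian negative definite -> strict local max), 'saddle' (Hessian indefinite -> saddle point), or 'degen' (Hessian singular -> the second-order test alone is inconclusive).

Compute the Hessian H = grad^2 f:
  H = [[-11, -4], [-4, -5]]
Verify stationarity: grad f(x*) = H x* + g = (0, 0).
Eigenvalues of H: -13, -3.
Both eigenvalues < 0, so H is negative definite -> x* is a strict local max.

max


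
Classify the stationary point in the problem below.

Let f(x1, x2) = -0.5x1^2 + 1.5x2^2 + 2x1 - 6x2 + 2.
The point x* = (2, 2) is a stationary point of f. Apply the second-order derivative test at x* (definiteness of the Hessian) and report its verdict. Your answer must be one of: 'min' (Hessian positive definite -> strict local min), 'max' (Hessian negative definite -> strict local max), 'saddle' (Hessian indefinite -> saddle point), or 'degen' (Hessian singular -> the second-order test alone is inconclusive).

Compute the Hessian H = grad^2 f:
  H = [[-1, 0], [0, 3]]
Verify stationarity: grad f(x*) = H x* + g = (0, 0).
Eigenvalues of H: -1, 3.
Eigenvalues have mixed signs, so H is indefinite -> x* is a saddle point.

saddle


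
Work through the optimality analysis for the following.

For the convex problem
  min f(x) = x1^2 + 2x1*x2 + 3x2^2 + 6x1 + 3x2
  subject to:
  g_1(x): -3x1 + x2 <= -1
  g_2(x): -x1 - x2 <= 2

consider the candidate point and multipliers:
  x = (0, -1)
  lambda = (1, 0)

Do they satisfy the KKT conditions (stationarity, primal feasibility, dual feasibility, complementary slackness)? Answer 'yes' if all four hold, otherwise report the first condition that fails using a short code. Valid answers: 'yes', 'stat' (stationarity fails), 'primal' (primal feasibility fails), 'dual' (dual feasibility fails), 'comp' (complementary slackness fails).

Gradient of f: grad f(x) = Q x + c = (4, -3)
Constraint values g_i(x) = a_i^T x - b_i:
  g_1((0, -1)) = 0
  g_2((0, -1)) = -1
Stationarity residual: grad f(x) + sum_i lambda_i a_i = (1, -2)
  -> stationarity FAILS
Primal feasibility (all g_i <= 0): OK
Dual feasibility (all lambda_i >= 0): OK
Complementary slackness (lambda_i * g_i(x) = 0 for all i): OK

Verdict: the first failing condition is stationarity -> stat.

stat


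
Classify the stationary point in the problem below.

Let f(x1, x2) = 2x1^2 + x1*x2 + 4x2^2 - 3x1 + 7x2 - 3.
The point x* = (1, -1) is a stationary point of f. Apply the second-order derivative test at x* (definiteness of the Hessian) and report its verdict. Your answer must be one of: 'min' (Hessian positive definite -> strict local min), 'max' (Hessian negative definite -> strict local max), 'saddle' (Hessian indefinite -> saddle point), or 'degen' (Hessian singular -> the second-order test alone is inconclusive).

Compute the Hessian H = grad^2 f:
  H = [[4, 1], [1, 8]]
Verify stationarity: grad f(x*) = H x* + g = (0, 0).
Eigenvalues of H: 3.7639, 8.2361.
Both eigenvalues > 0, so H is positive definite -> x* is a strict local min.

min


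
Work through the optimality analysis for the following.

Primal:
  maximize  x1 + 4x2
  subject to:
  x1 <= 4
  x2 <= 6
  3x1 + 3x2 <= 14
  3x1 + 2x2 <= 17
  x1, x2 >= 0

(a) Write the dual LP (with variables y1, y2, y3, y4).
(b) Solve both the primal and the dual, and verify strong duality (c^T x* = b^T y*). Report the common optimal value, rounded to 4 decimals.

The standard primal-dual pair for 'max c^T x s.t. A x <= b, x >= 0' is:
  Dual:  min b^T y  s.t.  A^T y >= c,  y >= 0.

So the dual LP is:
  minimize  4y1 + 6y2 + 14y3 + 17y4
  subject to:
    y1 + 3y3 + 3y4 >= 1
    y2 + 3y3 + 2y4 >= 4
    y1, y2, y3, y4 >= 0

Solving the primal: x* = (0, 4.6667).
  primal value c^T x* = 18.6667.
Solving the dual: y* = (0, 0, 1.3333, 0).
  dual value b^T y* = 18.6667.
Strong duality: c^T x* = b^T y*. Confirmed.

18.6667


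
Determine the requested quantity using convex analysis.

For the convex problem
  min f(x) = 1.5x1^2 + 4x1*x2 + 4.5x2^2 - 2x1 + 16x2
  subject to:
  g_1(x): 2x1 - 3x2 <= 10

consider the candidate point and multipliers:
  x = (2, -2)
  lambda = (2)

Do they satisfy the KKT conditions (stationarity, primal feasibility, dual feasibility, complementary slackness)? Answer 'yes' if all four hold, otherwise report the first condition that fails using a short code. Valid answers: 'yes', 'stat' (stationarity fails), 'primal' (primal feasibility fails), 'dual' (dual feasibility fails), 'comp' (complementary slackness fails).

Gradient of f: grad f(x) = Q x + c = (-4, 6)
Constraint values g_i(x) = a_i^T x - b_i:
  g_1((2, -2)) = 0
Stationarity residual: grad f(x) + sum_i lambda_i a_i = (0, 0)
  -> stationarity OK
Primal feasibility (all g_i <= 0): OK
Dual feasibility (all lambda_i >= 0): OK
Complementary slackness (lambda_i * g_i(x) = 0 for all i): OK

Verdict: yes, KKT holds.

yes
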